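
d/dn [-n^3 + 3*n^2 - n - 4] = -3*n^2 + 6*n - 1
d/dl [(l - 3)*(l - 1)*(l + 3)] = 3*l^2 - 2*l - 9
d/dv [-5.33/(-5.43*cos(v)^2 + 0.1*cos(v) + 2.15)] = (57.8838*cos(v) - 0.533)*sin(v)/(-5.43*cos(v)^2 + 0.1*cos(v) + 2.15)^2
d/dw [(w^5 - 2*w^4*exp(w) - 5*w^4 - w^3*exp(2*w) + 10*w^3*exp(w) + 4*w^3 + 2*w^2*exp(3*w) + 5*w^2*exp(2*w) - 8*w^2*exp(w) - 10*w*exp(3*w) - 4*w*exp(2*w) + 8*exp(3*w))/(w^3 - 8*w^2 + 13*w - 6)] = (-2*w^5*exp(w) + 2*w^5 - 2*w^4*exp(2*w) + 20*w^4*exp(w) - 25*w^4 + 6*w^3*exp(3*w) + 22*w^3*exp(2*w) - 40*w^3*exp(w) + 80*w^3 - 68*w^2*exp(3*w) - 65*w^2*exp(2*w) - 44*w^2*exp(w) - 72*w^2 + 220*w*exp(3*w) + 36*w*exp(2*w) + 96*w*exp(w) - 188*exp(3*w) + 24*exp(2*w))/(w^4 - 14*w^3 + 61*w^2 - 84*w + 36)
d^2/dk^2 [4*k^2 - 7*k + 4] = 8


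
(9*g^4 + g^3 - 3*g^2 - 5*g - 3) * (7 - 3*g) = -27*g^5 + 60*g^4 + 16*g^3 - 6*g^2 - 26*g - 21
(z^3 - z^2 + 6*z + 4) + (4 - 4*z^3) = -3*z^3 - z^2 + 6*z + 8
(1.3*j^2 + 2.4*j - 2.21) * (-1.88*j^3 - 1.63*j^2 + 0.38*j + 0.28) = -2.444*j^5 - 6.631*j^4 + 0.7368*j^3 + 4.8783*j^2 - 0.1678*j - 0.6188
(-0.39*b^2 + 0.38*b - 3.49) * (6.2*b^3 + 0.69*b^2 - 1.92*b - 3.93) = -2.418*b^5 + 2.0869*b^4 - 20.627*b^3 - 1.605*b^2 + 5.2074*b + 13.7157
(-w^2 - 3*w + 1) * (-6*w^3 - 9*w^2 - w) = 6*w^5 + 27*w^4 + 22*w^3 - 6*w^2 - w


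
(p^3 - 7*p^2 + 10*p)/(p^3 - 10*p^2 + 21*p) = (p^2 - 7*p + 10)/(p^2 - 10*p + 21)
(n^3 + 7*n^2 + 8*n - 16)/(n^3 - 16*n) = (n^2 + 3*n - 4)/(n*(n - 4))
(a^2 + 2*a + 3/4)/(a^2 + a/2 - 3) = (4*a^2 + 8*a + 3)/(2*(2*a^2 + a - 6))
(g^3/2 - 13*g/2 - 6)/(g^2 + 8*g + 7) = (g^2 - g - 12)/(2*(g + 7))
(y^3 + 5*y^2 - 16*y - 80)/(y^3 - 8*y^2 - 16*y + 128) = (y + 5)/(y - 8)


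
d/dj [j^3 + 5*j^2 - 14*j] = 3*j^2 + 10*j - 14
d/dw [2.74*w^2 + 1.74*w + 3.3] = 5.48*w + 1.74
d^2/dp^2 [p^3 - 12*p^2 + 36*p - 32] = 6*p - 24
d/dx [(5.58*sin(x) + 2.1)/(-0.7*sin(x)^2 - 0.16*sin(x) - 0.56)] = (3.906*sin(x)^2 + 2.94*sin(x) - 2.7888)*cos(x)/(0.49*sin(x)^4 + 0.224*sin(x)^3 + 0.8096*sin(x)^2 + 0.1792*sin(x) + 0.3136)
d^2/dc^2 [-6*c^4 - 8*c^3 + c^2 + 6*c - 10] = -72*c^2 - 48*c + 2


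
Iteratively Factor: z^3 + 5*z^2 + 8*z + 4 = (z + 2)*(z^2 + 3*z + 2) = (z + 1)*(z + 2)*(z + 2)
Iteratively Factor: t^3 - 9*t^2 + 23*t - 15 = (t - 1)*(t^2 - 8*t + 15) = (t - 3)*(t - 1)*(t - 5)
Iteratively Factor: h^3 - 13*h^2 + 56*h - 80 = (h - 4)*(h^2 - 9*h + 20) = (h - 4)^2*(h - 5)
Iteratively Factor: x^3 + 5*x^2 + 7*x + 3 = (x + 3)*(x^2 + 2*x + 1) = (x + 1)*(x + 3)*(x + 1)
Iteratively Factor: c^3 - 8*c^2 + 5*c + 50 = (c - 5)*(c^2 - 3*c - 10) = (c - 5)*(c + 2)*(c - 5)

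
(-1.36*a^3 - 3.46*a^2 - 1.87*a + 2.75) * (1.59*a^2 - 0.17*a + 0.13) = -2.1624*a^5 - 5.2702*a^4 - 2.5619*a^3 + 4.2406*a^2 - 0.7106*a + 0.3575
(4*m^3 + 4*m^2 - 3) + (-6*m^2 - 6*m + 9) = 4*m^3 - 2*m^2 - 6*m + 6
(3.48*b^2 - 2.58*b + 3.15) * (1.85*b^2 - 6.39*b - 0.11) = 6.438*b^4 - 27.0102*b^3 + 21.9309*b^2 - 19.8447*b - 0.3465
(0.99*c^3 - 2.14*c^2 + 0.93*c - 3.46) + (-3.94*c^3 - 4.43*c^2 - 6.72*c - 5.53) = -2.95*c^3 - 6.57*c^2 - 5.79*c - 8.99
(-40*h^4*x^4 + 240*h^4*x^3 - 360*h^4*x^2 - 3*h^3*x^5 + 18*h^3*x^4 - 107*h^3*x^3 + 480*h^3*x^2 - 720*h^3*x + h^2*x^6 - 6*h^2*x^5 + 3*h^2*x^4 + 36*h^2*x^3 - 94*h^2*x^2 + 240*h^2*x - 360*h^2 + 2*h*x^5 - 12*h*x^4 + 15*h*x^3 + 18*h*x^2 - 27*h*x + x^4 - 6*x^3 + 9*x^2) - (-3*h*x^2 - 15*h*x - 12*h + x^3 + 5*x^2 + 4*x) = -40*h^4*x^4 + 240*h^4*x^3 - 360*h^4*x^2 - 3*h^3*x^5 + 18*h^3*x^4 - 107*h^3*x^3 + 480*h^3*x^2 - 720*h^3*x + h^2*x^6 - 6*h^2*x^5 + 3*h^2*x^4 + 36*h^2*x^3 - 94*h^2*x^2 + 240*h^2*x - 360*h^2 + 2*h*x^5 - 12*h*x^4 + 15*h*x^3 + 21*h*x^2 - 12*h*x + 12*h + x^4 - 7*x^3 + 4*x^2 - 4*x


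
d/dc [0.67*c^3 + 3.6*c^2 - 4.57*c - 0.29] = 2.01*c^2 + 7.2*c - 4.57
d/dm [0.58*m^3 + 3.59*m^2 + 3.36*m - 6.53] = 1.74*m^2 + 7.18*m + 3.36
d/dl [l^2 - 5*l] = 2*l - 5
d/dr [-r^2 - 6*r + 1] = -2*r - 6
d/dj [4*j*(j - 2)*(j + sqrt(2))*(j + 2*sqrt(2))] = 16*j^3 - 24*j^2 + 36*sqrt(2)*j^2 - 48*sqrt(2)*j + 32*j - 32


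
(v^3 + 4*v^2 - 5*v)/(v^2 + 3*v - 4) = v*(v + 5)/(v + 4)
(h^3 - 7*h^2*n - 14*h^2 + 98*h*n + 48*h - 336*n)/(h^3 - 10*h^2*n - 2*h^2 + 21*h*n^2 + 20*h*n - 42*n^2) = (h^2 - 14*h + 48)/(h^2 - 3*h*n - 2*h + 6*n)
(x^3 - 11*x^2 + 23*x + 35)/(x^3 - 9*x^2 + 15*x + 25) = (x - 7)/(x - 5)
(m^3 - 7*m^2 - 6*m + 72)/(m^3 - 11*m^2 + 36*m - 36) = (m^2 - m - 12)/(m^2 - 5*m + 6)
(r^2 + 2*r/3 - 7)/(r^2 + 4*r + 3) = (r - 7/3)/(r + 1)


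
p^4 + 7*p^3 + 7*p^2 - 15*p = p*(p - 1)*(p + 3)*(p + 5)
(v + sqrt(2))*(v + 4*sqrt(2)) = v^2 + 5*sqrt(2)*v + 8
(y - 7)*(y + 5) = y^2 - 2*y - 35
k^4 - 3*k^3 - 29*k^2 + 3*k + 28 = (k - 7)*(k - 1)*(k + 1)*(k + 4)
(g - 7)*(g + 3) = g^2 - 4*g - 21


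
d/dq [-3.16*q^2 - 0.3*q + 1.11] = -6.32*q - 0.3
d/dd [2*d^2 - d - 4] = 4*d - 1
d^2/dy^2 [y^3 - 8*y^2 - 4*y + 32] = 6*y - 16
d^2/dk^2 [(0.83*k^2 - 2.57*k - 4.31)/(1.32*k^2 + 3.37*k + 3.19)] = (-16.34028*k^3 - 66.028248*k^2 - 50.105088*k + 10.549486)/(2.299968*k^6 + 17.615664*k^5 + 61.648092*k^4 + 123.415129*k^3 + 148.982889*k^2 + 102.880371*k + 32.461759)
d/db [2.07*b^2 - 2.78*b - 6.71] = 4.14*b - 2.78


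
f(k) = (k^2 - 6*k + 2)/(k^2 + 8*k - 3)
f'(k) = (-2*k - 8)*(k^2 - 6*k + 2)/(k^2 + 8*k - 3)^2 + (2*k - 6)/(k^2 + 8*k - 3)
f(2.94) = -0.24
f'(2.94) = 0.11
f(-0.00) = -0.67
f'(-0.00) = 0.22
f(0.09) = -0.65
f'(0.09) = 0.24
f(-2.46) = -1.37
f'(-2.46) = 0.40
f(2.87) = -0.25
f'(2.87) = 0.11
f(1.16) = -0.47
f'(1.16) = 0.16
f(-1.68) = -1.09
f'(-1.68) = 0.31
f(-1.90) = -1.17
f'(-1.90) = 0.34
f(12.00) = 0.31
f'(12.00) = 0.03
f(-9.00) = 22.83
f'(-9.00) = 34.06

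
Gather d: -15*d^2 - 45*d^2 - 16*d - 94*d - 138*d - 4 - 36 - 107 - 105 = -60*d^2 - 248*d - 252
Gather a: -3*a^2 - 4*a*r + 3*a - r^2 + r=-3*a^2 + a*(3 - 4*r) - r^2 + r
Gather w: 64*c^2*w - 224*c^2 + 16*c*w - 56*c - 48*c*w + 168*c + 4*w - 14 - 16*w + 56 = -224*c^2 + 112*c + w*(64*c^2 - 32*c - 12) + 42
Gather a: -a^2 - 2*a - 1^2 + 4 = -a^2 - 2*a + 3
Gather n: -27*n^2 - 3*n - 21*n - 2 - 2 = -27*n^2 - 24*n - 4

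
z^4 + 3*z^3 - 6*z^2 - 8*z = z*(z - 2)*(z + 1)*(z + 4)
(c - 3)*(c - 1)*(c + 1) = c^3 - 3*c^2 - c + 3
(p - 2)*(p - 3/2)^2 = p^3 - 5*p^2 + 33*p/4 - 9/2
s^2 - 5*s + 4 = (s - 4)*(s - 1)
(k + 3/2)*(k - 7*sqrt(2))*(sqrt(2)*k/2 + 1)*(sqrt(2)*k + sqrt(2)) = k^4 - 6*sqrt(2)*k^3 + 5*k^3/2 - 15*sqrt(2)*k^2 - 25*k^2/2 - 35*k - 9*sqrt(2)*k - 21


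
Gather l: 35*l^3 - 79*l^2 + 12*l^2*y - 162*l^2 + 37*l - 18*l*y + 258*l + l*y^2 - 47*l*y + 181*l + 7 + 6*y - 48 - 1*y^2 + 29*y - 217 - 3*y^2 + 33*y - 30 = 35*l^3 + l^2*(12*y - 241) + l*(y^2 - 65*y + 476) - 4*y^2 + 68*y - 288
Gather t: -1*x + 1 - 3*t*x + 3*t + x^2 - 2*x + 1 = t*(3 - 3*x) + x^2 - 3*x + 2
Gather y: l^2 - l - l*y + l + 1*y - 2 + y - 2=l^2 + y*(2 - l) - 4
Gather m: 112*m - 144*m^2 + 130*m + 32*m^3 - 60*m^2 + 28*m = 32*m^3 - 204*m^2 + 270*m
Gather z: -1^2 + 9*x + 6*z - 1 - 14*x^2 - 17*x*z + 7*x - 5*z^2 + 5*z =-14*x^2 + 16*x - 5*z^2 + z*(11 - 17*x) - 2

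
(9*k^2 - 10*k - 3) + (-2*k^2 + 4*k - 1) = 7*k^2 - 6*k - 4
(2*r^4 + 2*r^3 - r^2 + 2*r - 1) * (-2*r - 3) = -4*r^5 - 10*r^4 - 4*r^3 - r^2 - 4*r + 3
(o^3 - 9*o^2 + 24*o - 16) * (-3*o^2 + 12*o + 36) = -3*o^5 + 39*o^4 - 144*o^3 + 12*o^2 + 672*o - 576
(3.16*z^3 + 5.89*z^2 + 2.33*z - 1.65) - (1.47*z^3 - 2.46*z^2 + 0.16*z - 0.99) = 1.69*z^3 + 8.35*z^2 + 2.17*z - 0.66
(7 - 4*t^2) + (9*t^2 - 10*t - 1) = 5*t^2 - 10*t + 6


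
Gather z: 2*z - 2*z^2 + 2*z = -2*z^2 + 4*z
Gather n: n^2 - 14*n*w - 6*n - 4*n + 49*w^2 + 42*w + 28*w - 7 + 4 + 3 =n^2 + n*(-14*w - 10) + 49*w^2 + 70*w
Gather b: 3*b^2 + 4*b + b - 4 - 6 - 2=3*b^2 + 5*b - 12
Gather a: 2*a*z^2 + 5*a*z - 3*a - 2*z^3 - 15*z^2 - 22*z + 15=a*(2*z^2 + 5*z - 3) - 2*z^3 - 15*z^2 - 22*z + 15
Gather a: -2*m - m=-3*m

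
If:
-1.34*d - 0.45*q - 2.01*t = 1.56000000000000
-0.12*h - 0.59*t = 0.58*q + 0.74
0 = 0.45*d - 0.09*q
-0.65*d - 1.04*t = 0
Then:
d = -0.67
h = 7.93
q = -3.34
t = 0.42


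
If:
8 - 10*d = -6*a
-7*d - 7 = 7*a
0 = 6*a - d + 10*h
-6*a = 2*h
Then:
No Solution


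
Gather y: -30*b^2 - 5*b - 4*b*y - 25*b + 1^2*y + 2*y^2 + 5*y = -30*b^2 - 30*b + 2*y^2 + y*(6 - 4*b)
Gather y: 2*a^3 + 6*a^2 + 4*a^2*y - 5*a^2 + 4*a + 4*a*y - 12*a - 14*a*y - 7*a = 2*a^3 + a^2 - 15*a + y*(4*a^2 - 10*a)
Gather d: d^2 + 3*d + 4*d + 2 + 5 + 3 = d^2 + 7*d + 10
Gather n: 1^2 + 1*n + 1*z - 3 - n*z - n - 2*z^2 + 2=-n*z - 2*z^2 + z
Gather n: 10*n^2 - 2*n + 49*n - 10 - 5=10*n^2 + 47*n - 15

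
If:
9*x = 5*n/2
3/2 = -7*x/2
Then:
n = -54/35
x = -3/7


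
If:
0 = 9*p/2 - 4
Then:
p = 8/9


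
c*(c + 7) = c^2 + 7*c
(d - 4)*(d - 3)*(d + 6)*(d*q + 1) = d^4*q - d^3*q + d^3 - 30*d^2*q - d^2 + 72*d*q - 30*d + 72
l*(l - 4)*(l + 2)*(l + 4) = l^4 + 2*l^3 - 16*l^2 - 32*l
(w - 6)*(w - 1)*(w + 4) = w^3 - 3*w^2 - 22*w + 24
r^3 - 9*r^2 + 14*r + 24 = (r - 6)*(r - 4)*(r + 1)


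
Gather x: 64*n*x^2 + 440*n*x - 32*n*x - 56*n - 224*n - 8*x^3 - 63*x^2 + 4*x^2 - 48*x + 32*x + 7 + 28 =-280*n - 8*x^3 + x^2*(64*n - 59) + x*(408*n - 16) + 35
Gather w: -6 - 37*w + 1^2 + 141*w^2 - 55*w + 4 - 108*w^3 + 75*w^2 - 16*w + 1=-108*w^3 + 216*w^2 - 108*w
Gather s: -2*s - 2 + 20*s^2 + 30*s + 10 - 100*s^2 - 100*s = -80*s^2 - 72*s + 8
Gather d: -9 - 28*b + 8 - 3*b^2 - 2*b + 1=-3*b^2 - 30*b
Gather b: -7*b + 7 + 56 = 63 - 7*b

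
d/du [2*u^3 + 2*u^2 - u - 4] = 6*u^2 + 4*u - 1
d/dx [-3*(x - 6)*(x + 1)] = 15 - 6*x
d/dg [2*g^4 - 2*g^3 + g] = 8*g^3 - 6*g^2 + 1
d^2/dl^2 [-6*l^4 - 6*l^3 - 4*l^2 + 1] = -72*l^2 - 36*l - 8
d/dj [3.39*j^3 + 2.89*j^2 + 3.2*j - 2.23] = 10.17*j^2 + 5.78*j + 3.2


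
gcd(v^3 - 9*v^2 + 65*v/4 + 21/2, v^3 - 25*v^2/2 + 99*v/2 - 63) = v^2 - 19*v/2 + 21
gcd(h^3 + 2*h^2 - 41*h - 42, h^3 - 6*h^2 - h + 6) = h^2 - 5*h - 6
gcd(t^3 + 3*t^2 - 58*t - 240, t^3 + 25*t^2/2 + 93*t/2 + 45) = t^2 + 11*t + 30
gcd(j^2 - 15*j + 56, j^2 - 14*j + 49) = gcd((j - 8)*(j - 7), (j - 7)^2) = j - 7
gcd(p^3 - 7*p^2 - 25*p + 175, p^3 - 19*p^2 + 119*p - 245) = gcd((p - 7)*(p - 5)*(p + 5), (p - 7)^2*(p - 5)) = p^2 - 12*p + 35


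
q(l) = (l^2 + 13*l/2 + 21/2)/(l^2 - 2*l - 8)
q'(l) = (2 - 2*l)*(l^2 + 13*l/2 + 21/2)/(l^2 - 2*l - 8)^2 + (2*l + 13/2)/(l^2 - 2*l - 8) = (-17*l^2 - 74*l - 62)/(2*(l^4 - 4*l^3 - 12*l^2 + 32*l + 64))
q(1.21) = -2.21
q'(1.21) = -1.10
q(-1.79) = -1.70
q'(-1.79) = 5.41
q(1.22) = -2.23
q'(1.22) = -1.11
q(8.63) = 2.87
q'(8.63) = -0.41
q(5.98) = 5.39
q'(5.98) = -2.23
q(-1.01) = -1.00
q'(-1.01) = -0.09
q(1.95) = -3.33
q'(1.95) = -2.07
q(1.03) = -2.03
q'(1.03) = -0.96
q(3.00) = -7.80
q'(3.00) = -8.74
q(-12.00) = 0.48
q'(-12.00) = -0.03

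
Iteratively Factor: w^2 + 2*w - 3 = (w - 1)*(w + 3)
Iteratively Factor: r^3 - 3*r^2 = (r)*(r^2 - 3*r) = r^2*(r - 3)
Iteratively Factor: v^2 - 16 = (v - 4)*(v + 4)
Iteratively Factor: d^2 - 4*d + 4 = (d - 2)*(d - 2)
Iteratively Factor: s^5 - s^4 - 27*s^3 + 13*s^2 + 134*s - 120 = (s - 1)*(s^4 - 27*s^2 - 14*s + 120) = (s - 1)*(s + 3)*(s^3 - 3*s^2 - 18*s + 40) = (s - 1)*(s + 3)*(s + 4)*(s^2 - 7*s + 10) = (s - 5)*(s - 1)*(s + 3)*(s + 4)*(s - 2)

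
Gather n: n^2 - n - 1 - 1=n^2 - n - 2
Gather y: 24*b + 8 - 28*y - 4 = 24*b - 28*y + 4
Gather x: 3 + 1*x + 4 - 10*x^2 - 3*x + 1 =-10*x^2 - 2*x + 8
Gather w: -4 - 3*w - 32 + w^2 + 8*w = w^2 + 5*w - 36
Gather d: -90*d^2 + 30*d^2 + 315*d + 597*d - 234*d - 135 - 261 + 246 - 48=-60*d^2 + 678*d - 198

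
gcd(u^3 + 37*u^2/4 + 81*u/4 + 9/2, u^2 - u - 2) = 1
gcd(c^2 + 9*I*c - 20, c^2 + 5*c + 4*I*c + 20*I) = c + 4*I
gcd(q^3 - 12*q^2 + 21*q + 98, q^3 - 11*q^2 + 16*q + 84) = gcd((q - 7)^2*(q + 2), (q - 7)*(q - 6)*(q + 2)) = q^2 - 5*q - 14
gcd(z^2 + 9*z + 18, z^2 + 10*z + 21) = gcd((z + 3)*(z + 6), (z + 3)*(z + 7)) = z + 3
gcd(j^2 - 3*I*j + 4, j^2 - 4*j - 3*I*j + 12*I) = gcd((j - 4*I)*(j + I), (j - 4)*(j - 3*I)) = 1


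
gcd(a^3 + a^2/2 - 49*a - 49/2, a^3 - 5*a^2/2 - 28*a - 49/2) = a - 7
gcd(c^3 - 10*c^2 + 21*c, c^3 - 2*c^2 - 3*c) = c^2 - 3*c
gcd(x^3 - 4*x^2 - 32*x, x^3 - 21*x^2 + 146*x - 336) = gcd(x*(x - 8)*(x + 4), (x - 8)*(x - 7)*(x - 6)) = x - 8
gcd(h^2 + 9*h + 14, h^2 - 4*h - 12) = h + 2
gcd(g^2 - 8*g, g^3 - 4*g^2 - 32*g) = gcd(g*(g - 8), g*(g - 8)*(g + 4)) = g^2 - 8*g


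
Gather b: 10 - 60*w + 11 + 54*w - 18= 3 - 6*w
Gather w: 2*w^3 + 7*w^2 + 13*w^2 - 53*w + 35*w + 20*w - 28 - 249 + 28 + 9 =2*w^3 + 20*w^2 + 2*w - 240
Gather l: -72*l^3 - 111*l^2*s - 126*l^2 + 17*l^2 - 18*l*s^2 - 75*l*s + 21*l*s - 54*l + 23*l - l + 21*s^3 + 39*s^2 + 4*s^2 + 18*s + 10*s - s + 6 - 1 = -72*l^3 + l^2*(-111*s - 109) + l*(-18*s^2 - 54*s - 32) + 21*s^3 + 43*s^2 + 27*s + 5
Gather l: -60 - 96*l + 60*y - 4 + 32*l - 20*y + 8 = -64*l + 40*y - 56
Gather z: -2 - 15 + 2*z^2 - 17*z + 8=2*z^2 - 17*z - 9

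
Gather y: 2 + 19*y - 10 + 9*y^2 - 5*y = 9*y^2 + 14*y - 8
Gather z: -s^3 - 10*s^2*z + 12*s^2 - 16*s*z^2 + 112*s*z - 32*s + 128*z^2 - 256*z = -s^3 + 12*s^2 - 32*s + z^2*(128 - 16*s) + z*(-10*s^2 + 112*s - 256)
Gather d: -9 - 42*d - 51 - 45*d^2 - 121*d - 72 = -45*d^2 - 163*d - 132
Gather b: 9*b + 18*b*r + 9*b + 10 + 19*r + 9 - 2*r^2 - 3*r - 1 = b*(18*r + 18) - 2*r^2 + 16*r + 18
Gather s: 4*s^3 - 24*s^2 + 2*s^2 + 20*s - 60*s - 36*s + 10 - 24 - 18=4*s^3 - 22*s^2 - 76*s - 32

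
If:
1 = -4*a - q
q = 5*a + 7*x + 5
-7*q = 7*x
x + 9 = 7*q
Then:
No Solution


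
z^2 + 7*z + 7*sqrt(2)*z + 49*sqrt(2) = (z + 7)*(z + 7*sqrt(2))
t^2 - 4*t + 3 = (t - 3)*(t - 1)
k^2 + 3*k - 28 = (k - 4)*(k + 7)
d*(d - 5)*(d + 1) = d^3 - 4*d^2 - 5*d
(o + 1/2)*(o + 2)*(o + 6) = o^3 + 17*o^2/2 + 16*o + 6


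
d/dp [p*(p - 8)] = 2*p - 8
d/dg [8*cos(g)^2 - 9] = -8*sin(2*g)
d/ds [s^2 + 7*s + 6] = 2*s + 7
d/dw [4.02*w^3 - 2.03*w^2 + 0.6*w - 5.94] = 12.06*w^2 - 4.06*w + 0.6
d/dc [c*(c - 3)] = 2*c - 3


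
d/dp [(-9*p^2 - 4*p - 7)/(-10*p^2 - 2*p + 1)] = 2*(-11*p^2 - 79*p - 9)/(100*p^4 + 40*p^3 - 16*p^2 - 4*p + 1)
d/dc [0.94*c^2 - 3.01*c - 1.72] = 1.88*c - 3.01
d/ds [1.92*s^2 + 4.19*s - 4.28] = 3.84*s + 4.19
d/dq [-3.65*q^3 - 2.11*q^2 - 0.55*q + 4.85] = -10.95*q^2 - 4.22*q - 0.55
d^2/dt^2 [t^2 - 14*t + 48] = 2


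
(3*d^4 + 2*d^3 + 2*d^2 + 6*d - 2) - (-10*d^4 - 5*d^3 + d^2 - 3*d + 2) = 13*d^4 + 7*d^3 + d^2 + 9*d - 4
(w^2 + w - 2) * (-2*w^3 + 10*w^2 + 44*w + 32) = -2*w^5 + 8*w^4 + 58*w^3 + 56*w^2 - 56*w - 64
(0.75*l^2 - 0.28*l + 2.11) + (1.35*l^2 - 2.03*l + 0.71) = 2.1*l^2 - 2.31*l + 2.82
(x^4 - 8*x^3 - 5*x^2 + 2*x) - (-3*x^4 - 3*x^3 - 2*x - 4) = 4*x^4 - 5*x^3 - 5*x^2 + 4*x + 4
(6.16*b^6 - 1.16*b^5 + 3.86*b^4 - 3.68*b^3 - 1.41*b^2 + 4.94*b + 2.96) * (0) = 0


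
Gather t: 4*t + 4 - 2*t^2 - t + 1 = -2*t^2 + 3*t + 5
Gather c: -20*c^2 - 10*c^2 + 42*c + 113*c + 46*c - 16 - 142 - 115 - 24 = -30*c^2 + 201*c - 297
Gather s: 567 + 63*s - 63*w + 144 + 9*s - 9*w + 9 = 72*s - 72*w + 720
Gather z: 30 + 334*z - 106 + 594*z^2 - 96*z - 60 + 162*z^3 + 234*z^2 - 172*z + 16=162*z^3 + 828*z^2 + 66*z - 120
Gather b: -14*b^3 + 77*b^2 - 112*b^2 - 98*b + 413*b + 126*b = -14*b^3 - 35*b^2 + 441*b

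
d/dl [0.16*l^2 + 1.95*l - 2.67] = 0.32*l + 1.95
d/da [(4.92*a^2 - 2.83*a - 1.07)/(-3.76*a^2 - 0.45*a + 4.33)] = (-12.8548*a^2 + 34.5608*a - 12.7354)/(14.1376*a^4 + 3.384*a^3 - 32.3591*a^2 - 3.897*a + 18.7489)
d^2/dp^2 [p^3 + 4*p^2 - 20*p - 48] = 6*p + 8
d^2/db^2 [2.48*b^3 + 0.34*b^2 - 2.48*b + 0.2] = 14.88*b + 0.68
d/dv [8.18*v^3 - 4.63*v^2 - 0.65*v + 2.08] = 24.54*v^2 - 9.26*v - 0.65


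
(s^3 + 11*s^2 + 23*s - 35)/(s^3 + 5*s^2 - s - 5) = (s + 7)/(s + 1)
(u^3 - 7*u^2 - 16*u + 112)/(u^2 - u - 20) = (u^2 - 11*u + 28)/(u - 5)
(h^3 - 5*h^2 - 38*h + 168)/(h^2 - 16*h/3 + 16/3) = 3*(h^2 - h - 42)/(3*h - 4)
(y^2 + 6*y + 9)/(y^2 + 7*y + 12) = (y + 3)/(y + 4)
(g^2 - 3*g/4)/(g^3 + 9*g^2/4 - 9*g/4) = 1/(g + 3)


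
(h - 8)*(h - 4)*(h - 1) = h^3 - 13*h^2 + 44*h - 32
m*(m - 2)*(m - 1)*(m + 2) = m^4 - m^3 - 4*m^2 + 4*m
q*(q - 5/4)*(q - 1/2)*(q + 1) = q^4 - 3*q^3/4 - 9*q^2/8 + 5*q/8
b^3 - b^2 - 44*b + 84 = (b - 6)*(b - 2)*(b + 7)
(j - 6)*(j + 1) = j^2 - 5*j - 6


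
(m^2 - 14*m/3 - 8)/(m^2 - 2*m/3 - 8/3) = (m - 6)/(m - 2)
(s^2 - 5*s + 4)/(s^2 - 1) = (s - 4)/(s + 1)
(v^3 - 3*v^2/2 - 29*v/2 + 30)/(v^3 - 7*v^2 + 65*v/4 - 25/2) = 2*(v^2 + v - 12)/(2*v^2 - 9*v + 10)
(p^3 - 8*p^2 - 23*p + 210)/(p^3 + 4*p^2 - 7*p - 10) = (p^2 - 13*p + 42)/(p^2 - p - 2)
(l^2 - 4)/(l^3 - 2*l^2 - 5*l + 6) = (l - 2)/(l^2 - 4*l + 3)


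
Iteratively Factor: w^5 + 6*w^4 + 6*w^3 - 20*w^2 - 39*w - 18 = (w + 1)*(w^4 + 5*w^3 + w^2 - 21*w - 18) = (w + 1)*(w + 3)*(w^3 + 2*w^2 - 5*w - 6) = (w + 1)*(w + 3)^2*(w^2 - w - 2) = (w - 2)*(w + 1)*(w + 3)^2*(w + 1)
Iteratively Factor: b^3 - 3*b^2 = (b - 3)*(b^2) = b*(b - 3)*(b)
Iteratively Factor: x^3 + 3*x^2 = (x)*(x^2 + 3*x) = x^2*(x + 3)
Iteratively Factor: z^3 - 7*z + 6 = (z + 3)*(z^2 - 3*z + 2) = (z - 1)*(z + 3)*(z - 2)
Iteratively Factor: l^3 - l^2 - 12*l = (l + 3)*(l^2 - 4*l) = (l - 4)*(l + 3)*(l)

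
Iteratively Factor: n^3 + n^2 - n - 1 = (n + 1)*(n^2 - 1) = (n + 1)^2*(n - 1)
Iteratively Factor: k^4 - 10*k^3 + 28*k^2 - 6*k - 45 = (k - 5)*(k^3 - 5*k^2 + 3*k + 9) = (k - 5)*(k + 1)*(k^2 - 6*k + 9) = (k - 5)*(k - 3)*(k + 1)*(k - 3)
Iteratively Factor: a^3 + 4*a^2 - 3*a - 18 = (a + 3)*(a^2 + a - 6) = (a - 2)*(a + 3)*(a + 3)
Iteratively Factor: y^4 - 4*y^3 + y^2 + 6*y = (y)*(y^3 - 4*y^2 + y + 6) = y*(y - 2)*(y^2 - 2*y - 3) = y*(y - 2)*(y + 1)*(y - 3)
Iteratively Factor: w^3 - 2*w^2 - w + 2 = (w - 1)*(w^2 - w - 2) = (w - 2)*(w - 1)*(w + 1)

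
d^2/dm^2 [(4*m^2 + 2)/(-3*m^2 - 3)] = 4*(3*m^2 - 1)/(3*(m^6 + 3*m^4 + 3*m^2 + 1))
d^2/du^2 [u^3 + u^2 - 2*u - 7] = 6*u + 2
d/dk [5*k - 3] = 5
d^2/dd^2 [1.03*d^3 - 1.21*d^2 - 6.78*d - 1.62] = 6.18*d - 2.42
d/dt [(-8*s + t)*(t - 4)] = -8*s + 2*t - 4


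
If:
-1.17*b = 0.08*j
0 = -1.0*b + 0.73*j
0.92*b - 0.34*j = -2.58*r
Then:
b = 0.00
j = 0.00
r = 0.00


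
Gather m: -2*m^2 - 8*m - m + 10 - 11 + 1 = -2*m^2 - 9*m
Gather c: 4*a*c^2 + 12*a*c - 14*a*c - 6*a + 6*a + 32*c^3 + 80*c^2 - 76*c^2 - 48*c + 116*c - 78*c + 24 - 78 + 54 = 32*c^3 + c^2*(4*a + 4) + c*(-2*a - 10)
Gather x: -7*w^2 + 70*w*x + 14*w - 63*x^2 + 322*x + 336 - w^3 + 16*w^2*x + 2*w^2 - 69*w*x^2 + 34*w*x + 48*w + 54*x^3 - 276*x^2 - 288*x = -w^3 - 5*w^2 + 62*w + 54*x^3 + x^2*(-69*w - 339) + x*(16*w^2 + 104*w + 34) + 336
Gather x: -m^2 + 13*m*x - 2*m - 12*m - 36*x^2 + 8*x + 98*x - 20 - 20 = -m^2 - 14*m - 36*x^2 + x*(13*m + 106) - 40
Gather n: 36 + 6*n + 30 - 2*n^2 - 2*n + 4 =-2*n^2 + 4*n + 70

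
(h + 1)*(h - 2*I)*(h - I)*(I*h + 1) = I*h^4 + 4*h^3 + I*h^3 + 4*h^2 - 5*I*h^2 - 2*h - 5*I*h - 2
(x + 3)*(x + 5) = x^2 + 8*x + 15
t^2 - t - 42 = (t - 7)*(t + 6)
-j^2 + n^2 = (-j + n)*(j + n)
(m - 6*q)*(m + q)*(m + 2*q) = m^3 - 3*m^2*q - 16*m*q^2 - 12*q^3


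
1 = 1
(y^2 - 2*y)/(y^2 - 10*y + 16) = y/(y - 8)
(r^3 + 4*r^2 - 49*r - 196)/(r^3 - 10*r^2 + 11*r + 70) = (r^2 + 11*r + 28)/(r^2 - 3*r - 10)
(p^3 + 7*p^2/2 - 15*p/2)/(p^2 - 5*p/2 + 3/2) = p*(p + 5)/(p - 1)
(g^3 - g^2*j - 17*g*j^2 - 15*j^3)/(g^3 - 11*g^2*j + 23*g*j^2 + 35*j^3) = (g + 3*j)/(g - 7*j)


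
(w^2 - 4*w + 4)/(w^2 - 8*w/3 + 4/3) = 3*(w - 2)/(3*w - 2)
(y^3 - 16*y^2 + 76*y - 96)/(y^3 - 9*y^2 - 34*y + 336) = (y^2 - 8*y + 12)/(y^2 - y - 42)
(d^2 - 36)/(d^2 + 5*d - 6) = (d - 6)/(d - 1)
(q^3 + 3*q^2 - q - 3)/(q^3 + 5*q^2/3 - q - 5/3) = 3*(q + 3)/(3*q + 5)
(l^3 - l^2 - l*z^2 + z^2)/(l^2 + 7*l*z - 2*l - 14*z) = (l^3 - l^2 - l*z^2 + z^2)/(l^2 + 7*l*z - 2*l - 14*z)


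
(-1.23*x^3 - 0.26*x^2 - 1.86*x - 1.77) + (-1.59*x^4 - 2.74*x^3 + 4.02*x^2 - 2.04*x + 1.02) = -1.59*x^4 - 3.97*x^3 + 3.76*x^2 - 3.9*x - 0.75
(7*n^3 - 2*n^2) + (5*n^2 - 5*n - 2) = 7*n^3 + 3*n^2 - 5*n - 2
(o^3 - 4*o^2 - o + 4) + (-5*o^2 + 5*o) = o^3 - 9*o^2 + 4*o + 4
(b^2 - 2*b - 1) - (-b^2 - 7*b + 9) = 2*b^2 + 5*b - 10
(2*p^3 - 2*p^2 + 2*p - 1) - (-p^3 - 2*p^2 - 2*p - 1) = 3*p^3 + 4*p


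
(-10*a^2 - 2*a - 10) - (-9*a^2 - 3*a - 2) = -a^2 + a - 8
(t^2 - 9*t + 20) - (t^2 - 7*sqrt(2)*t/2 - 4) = -9*t + 7*sqrt(2)*t/2 + 24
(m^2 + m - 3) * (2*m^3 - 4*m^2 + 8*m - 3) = 2*m^5 - 2*m^4 - 2*m^3 + 17*m^2 - 27*m + 9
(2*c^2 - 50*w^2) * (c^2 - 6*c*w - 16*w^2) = 2*c^4 - 12*c^3*w - 82*c^2*w^2 + 300*c*w^3 + 800*w^4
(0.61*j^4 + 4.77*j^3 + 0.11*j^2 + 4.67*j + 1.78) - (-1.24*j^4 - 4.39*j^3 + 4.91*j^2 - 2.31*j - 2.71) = 1.85*j^4 + 9.16*j^3 - 4.8*j^2 + 6.98*j + 4.49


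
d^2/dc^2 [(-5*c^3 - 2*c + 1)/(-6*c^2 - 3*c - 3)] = 2*(3*c^3 + 3*c^2 - 3*c - 1)/(3*(8*c^6 + 12*c^5 + 18*c^4 + 13*c^3 + 9*c^2 + 3*c + 1))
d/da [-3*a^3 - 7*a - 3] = -9*a^2 - 7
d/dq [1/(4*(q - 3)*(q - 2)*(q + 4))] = (-(q - 3)*(q - 2) - (q - 3)*(q + 4) - (q - 2)*(q + 4))/(4*(q - 3)^2*(q - 2)^2*(q + 4)^2)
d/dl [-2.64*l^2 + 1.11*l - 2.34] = 1.11 - 5.28*l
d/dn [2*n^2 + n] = 4*n + 1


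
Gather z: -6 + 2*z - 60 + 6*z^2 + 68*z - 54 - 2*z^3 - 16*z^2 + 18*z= -2*z^3 - 10*z^2 + 88*z - 120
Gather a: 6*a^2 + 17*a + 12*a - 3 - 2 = 6*a^2 + 29*a - 5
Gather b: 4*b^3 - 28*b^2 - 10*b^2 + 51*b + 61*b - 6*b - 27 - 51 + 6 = 4*b^3 - 38*b^2 + 106*b - 72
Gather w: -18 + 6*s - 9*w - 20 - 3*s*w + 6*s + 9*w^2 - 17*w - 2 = 12*s + 9*w^2 + w*(-3*s - 26) - 40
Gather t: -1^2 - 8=-9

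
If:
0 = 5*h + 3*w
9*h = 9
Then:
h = 1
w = -5/3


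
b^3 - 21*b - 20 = (b - 5)*(b + 1)*(b + 4)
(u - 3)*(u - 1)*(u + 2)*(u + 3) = u^4 + u^3 - 11*u^2 - 9*u + 18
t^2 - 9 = (t - 3)*(t + 3)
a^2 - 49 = (a - 7)*(a + 7)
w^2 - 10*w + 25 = (w - 5)^2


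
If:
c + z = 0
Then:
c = -z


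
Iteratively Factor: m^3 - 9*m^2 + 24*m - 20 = (m - 2)*(m^2 - 7*m + 10) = (m - 5)*(m - 2)*(m - 2)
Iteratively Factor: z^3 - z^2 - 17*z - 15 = (z - 5)*(z^2 + 4*z + 3) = (z - 5)*(z + 1)*(z + 3)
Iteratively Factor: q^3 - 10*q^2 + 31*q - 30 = (q - 2)*(q^2 - 8*q + 15) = (q - 3)*(q - 2)*(q - 5)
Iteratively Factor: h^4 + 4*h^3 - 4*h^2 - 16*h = (h)*(h^3 + 4*h^2 - 4*h - 16) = h*(h + 2)*(h^2 + 2*h - 8) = h*(h + 2)*(h + 4)*(h - 2)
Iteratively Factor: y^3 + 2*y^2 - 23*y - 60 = (y - 5)*(y^2 + 7*y + 12) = (y - 5)*(y + 3)*(y + 4)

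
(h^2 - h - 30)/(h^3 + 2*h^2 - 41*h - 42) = (h + 5)/(h^2 + 8*h + 7)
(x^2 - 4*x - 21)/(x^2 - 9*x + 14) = (x + 3)/(x - 2)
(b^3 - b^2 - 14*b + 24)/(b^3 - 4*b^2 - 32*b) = (b^2 - 5*b + 6)/(b*(b - 8))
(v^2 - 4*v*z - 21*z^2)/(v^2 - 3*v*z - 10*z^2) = (-v^2 + 4*v*z + 21*z^2)/(-v^2 + 3*v*z + 10*z^2)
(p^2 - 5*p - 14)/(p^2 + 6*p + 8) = (p - 7)/(p + 4)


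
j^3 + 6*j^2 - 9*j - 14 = (j - 2)*(j + 1)*(j + 7)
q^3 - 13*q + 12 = (q - 3)*(q - 1)*(q + 4)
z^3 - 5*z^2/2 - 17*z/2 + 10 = (z - 4)*(z - 1)*(z + 5/2)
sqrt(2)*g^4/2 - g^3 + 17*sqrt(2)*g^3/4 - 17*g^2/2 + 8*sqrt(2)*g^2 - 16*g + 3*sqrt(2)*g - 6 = (g + 1/2)*(g + 6)*(g - sqrt(2))*(sqrt(2)*g/2 + sqrt(2))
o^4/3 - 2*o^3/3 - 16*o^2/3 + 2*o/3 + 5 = (o/3 + 1)*(o - 5)*(o - 1)*(o + 1)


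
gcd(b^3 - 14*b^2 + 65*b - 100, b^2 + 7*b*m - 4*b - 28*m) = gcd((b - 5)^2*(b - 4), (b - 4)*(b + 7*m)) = b - 4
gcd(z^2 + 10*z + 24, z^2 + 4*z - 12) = z + 6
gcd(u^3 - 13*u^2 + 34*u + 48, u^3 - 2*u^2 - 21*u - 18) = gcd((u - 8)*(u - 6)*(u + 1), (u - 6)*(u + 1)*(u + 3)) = u^2 - 5*u - 6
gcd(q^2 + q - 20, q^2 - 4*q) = q - 4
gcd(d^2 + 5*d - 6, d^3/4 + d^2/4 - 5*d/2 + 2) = d - 1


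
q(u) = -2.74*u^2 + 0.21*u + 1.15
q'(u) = 0.21 - 5.48*u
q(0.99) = -1.33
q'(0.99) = -5.22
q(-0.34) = 0.76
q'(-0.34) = 2.07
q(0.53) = 0.49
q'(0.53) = -2.69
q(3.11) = -24.70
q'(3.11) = -16.83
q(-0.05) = 1.13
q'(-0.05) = 0.48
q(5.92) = -93.63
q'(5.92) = -32.23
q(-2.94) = -23.15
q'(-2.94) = 16.32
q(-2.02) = -10.45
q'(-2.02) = 11.28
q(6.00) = -96.23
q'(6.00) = -32.67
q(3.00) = -22.88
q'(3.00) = -16.23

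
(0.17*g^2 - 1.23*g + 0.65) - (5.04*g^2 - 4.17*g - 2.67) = -4.87*g^2 + 2.94*g + 3.32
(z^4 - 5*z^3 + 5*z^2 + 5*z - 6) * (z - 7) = z^5 - 12*z^4 + 40*z^3 - 30*z^2 - 41*z + 42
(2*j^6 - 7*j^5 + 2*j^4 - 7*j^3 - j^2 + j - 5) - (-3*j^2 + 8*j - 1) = 2*j^6 - 7*j^5 + 2*j^4 - 7*j^3 + 2*j^2 - 7*j - 4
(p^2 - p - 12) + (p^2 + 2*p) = 2*p^2 + p - 12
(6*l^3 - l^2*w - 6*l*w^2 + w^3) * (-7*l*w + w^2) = -42*l^4*w + 13*l^3*w^2 + 41*l^2*w^3 - 13*l*w^4 + w^5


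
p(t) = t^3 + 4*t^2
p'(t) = 3*t^2 + 8*t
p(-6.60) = -113.26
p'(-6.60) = 77.88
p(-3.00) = 9.00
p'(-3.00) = 3.00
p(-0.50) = 0.88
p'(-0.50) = -3.25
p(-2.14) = 8.52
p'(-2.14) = -3.38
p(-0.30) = 0.33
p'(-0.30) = -2.13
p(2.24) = 31.31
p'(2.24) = 32.97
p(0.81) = 3.16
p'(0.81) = 8.45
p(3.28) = 78.32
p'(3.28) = 58.52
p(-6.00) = -72.00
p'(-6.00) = 60.00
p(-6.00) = -72.00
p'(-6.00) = 60.00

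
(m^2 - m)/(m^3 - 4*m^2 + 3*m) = 1/(m - 3)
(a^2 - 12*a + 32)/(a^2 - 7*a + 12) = (a - 8)/(a - 3)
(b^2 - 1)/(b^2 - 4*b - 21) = (1 - b^2)/(-b^2 + 4*b + 21)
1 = 1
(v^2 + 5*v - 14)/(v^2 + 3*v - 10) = (v + 7)/(v + 5)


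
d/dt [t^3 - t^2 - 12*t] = 3*t^2 - 2*t - 12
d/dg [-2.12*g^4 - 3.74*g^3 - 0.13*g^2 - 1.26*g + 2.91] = -8.48*g^3 - 11.22*g^2 - 0.26*g - 1.26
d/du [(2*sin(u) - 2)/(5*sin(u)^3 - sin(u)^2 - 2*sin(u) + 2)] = 4*(-5*sin(u)^2 + 8*sin(u) - 1)*sin(u)*cos(u)/(5*sin(u)^3 - sin(u)^2 - 2*sin(u) + 2)^2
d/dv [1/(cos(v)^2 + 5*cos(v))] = (2*cos(v) + 5)*sin(v)/((cos(v) + 5)^2*cos(v)^2)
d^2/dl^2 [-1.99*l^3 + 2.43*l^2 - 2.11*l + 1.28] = 4.86 - 11.94*l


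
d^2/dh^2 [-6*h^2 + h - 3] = -12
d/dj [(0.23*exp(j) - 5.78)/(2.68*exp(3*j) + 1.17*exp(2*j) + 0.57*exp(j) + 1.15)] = (-1.2328*exp(3*j) + 46.2021*exp(2*j) + 13.5252*exp(j) + 3.5591)*exp(j)/(7.1824*exp(6*j) + 6.2712*exp(5*j) + 4.4241*exp(4*j) + 7.4978*exp(3*j) + 3.0159*exp(2*j) + 1.311*exp(j) + 1.3225)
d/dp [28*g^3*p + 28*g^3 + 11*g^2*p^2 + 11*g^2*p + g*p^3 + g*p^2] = g*(28*g^2 + 22*g*p + 11*g + 3*p^2 + 2*p)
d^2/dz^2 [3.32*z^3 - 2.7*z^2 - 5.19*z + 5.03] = 19.92*z - 5.4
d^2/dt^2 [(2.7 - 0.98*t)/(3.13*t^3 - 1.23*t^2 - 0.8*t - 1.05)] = (-57.605772*t^5 + 340.056972*t^4 - 174.188804*t^3 - 54.70506*t^2 + 76.77612*t - 1.8717)/(30.664297*t^9 - 36.150561*t^8 - 9.306429*t^7 - 14.241582*t^6 + 26.63301*t^5 + 8.647965*t^4 + 3.641275*t^3 - 6.084225*t^2 - 2.646*t - 1.157625)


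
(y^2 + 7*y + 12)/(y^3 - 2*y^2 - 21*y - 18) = (y + 4)/(y^2 - 5*y - 6)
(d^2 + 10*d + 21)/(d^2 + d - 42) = (d + 3)/(d - 6)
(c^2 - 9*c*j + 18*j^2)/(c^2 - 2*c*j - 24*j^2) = (c - 3*j)/(c + 4*j)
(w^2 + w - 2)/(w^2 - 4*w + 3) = (w + 2)/(w - 3)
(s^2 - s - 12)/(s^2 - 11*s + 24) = (s^2 - s - 12)/(s^2 - 11*s + 24)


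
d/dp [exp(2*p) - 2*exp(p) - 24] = 2*(exp(p) - 1)*exp(p)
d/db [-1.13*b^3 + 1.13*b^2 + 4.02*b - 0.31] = -3.39*b^2 + 2.26*b + 4.02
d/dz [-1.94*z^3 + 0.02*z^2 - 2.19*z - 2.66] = -5.82*z^2 + 0.04*z - 2.19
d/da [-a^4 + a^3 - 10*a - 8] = -4*a^3 + 3*a^2 - 10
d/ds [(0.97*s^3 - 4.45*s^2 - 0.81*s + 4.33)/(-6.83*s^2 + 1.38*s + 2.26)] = (-6.6251*s^4 + 2.6772*s^3 - 5.0967*s^2 + 39.0338*s - 7.806)/(46.6489*s^4 - 18.8508*s^3 - 28.9672*s^2 + 6.2376*s + 5.1076)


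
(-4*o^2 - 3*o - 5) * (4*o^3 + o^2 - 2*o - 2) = -16*o^5 - 16*o^4 - 15*o^3 + 9*o^2 + 16*o + 10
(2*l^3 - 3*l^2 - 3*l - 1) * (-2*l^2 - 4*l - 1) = -4*l^5 - 2*l^4 + 16*l^3 + 17*l^2 + 7*l + 1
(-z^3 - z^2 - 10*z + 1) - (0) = -z^3 - z^2 - 10*z + 1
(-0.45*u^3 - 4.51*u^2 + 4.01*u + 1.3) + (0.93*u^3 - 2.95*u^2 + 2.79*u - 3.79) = 0.48*u^3 - 7.46*u^2 + 6.8*u - 2.49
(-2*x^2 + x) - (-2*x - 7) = -2*x^2 + 3*x + 7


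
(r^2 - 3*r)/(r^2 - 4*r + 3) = r/(r - 1)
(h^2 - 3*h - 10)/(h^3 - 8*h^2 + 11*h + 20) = (h + 2)/(h^2 - 3*h - 4)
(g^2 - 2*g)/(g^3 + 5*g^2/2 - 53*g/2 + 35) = 2*g/(2*g^2 + 9*g - 35)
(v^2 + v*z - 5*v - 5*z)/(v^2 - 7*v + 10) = (v + z)/(v - 2)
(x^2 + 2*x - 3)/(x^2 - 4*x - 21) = (x - 1)/(x - 7)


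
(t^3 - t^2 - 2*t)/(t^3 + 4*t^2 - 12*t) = (t + 1)/(t + 6)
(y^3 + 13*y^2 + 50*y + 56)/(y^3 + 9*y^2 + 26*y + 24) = (y + 7)/(y + 3)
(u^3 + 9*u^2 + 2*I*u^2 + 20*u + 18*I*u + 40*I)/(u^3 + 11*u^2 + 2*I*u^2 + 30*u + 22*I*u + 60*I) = (u + 4)/(u + 6)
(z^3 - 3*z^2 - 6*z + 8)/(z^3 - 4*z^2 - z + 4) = (z + 2)/(z + 1)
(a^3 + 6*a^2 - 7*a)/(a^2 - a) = a + 7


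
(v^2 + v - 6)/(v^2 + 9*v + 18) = (v - 2)/(v + 6)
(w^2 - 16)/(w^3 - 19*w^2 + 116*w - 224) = (w + 4)/(w^2 - 15*w + 56)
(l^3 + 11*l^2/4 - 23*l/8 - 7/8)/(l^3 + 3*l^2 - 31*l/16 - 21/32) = 4*(l - 1)/(4*l - 3)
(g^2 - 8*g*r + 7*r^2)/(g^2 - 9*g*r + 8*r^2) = (-g + 7*r)/(-g + 8*r)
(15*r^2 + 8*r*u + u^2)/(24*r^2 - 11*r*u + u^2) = (15*r^2 + 8*r*u + u^2)/(24*r^2 - 11*r*u + u^2)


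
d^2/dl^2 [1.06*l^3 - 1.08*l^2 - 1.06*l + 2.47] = 6.36*l - 2.16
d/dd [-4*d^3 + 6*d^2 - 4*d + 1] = -12*d^2 + 12*d - 4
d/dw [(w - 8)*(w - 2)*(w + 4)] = 3*w^2 - 12*w - 24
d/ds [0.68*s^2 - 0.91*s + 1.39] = 1.36*s - 0.91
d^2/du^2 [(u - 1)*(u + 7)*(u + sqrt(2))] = 6*u + 2*sqrt(2) + 12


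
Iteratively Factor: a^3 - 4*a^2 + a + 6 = (a - 2)*(a^2 - 2*a - 3) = (a - 3)*(a - 2)*(a + 1)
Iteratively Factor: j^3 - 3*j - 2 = (j - 2)*(j^2 + 2*j + 1) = (j - 2)*(j + 1)*(j + 1)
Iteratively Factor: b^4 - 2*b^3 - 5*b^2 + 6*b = (b - 1)*(b^3 - b^2 - 6*b) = (b - 1)*(b + 2)*(b^2 - 3*b) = (b - 3)*(b - 1)*(b + 2)*(b)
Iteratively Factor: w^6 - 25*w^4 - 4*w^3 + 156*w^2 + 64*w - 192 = (w + 4)*(w^5 - 4*w^4 - 9*w^3 + 32*w^2 + 28*w - 48) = (w - 4)*(w + 4)*(w^4 - 9*w^2 - 4*w + 12) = (w - 4)*(w + 2)*(w + 4)*(w^3 - 2*w^2 - 5*w + 6) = (w - 4)*(w + 2)^2*(w + 4)*(w^2 - 4*w + 3) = (w - 4)*(w - 3)*(w + 2)^2*(w + 4)*(w - 1)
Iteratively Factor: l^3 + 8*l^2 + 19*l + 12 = (l + 1)*(l^2 + 7*l + 12) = (l + 1)*(l + 4)*(l + 3)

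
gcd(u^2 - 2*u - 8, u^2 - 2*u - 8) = u^2 - 2*u - 8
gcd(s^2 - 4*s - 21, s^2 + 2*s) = 1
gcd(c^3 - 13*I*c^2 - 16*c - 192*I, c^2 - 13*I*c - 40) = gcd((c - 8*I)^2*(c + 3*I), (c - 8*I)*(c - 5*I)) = c - 8*I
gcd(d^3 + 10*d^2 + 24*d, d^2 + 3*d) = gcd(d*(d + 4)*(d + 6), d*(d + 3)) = d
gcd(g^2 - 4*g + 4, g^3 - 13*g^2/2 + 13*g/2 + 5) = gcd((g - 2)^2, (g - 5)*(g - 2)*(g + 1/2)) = g - 2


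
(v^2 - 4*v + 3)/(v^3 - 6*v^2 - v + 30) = (v - 1)/(v^2 - 3*v - 10)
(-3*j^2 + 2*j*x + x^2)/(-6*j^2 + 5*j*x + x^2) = (3*j + x)/(6*j + x)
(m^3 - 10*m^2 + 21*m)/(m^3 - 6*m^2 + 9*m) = (m - 7)/(m - 3)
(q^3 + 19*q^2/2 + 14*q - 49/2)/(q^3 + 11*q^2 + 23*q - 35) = (q + 7/2)/(q + 5)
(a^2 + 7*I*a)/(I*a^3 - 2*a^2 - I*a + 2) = a*(a + 7*I)/(I*a^3 - 2*a^2 - I*a + 2)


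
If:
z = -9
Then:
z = -9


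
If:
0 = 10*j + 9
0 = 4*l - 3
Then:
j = -9/10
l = 3/4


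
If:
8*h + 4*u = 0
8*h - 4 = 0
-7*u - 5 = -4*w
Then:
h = 1/2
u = -1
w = -1/2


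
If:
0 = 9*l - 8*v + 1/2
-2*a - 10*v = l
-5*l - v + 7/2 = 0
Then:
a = -15/4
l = 55/98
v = 34/49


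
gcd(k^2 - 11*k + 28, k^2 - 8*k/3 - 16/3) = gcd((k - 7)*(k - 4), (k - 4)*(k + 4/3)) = k - 4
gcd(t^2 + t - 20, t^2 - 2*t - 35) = t + 5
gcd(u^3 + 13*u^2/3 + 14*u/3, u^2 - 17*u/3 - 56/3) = u + 7/3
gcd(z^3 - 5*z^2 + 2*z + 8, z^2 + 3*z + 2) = z + 1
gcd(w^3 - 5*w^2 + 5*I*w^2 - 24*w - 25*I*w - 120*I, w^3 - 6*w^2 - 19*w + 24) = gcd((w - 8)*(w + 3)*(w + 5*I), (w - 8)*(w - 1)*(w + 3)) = w^2 - 5*w - 24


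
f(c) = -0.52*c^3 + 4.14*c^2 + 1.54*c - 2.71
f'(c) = -1.56*c^2 + 8.28*c + 1.54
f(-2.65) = 31.96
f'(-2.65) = -31.36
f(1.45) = 6.64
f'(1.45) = 10.27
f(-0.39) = -2.65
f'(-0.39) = -1.93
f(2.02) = 13.01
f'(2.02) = 11.90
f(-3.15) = 49.77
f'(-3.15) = -40.02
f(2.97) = 24.76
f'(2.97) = 12.37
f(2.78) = 22.39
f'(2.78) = 12.50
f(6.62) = 38.06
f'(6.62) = -12.01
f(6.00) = 43.25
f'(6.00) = -4.94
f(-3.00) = 43.97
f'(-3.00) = -37.34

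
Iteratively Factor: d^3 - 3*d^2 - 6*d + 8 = (d + 2)*(d^2 - 5*d + 4) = (d - 1)*(d + 2)*(d - 4)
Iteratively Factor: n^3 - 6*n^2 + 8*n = (n - 2)*(n^2 - 4*n) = n*(n - 2)*(n - 4)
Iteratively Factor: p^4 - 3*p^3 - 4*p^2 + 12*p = (p - 2)*(p^3 - p^2 - 6*p) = (p - 3)*(p - 2)*(p^2 + 2*p) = (p - 3)*(p - 2)*(p + 2)*(p)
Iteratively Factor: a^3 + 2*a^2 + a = (a)*(a^2 + 2*a + 1) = a*(a + 1)*(a + 1)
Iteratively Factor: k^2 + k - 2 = (k + 2)*(k - 1)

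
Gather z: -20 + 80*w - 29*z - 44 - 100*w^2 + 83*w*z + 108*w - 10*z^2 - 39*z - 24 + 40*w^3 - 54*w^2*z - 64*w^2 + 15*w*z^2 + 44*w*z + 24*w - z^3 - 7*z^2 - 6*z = 40*w^3 - 164*w^2 + 212*w - z^3 + z^2*(15*w - 17) + z*(-54*w^2 + 127*w - 74) - 88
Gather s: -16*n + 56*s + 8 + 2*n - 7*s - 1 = -14*n + 49*s + 7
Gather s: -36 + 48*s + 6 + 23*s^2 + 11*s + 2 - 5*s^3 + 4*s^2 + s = -5*s^3 + 27*s^2 + 60*s - 28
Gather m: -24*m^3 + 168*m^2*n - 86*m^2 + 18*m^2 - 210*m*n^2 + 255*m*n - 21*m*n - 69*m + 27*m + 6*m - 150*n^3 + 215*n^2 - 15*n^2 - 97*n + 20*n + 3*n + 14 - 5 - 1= -24*m^3 + m^2*(168*n - 68) + m*(-210*n^2 + 234*n - 36) - 150*n^3 + 200*n^2 - 74*n + 8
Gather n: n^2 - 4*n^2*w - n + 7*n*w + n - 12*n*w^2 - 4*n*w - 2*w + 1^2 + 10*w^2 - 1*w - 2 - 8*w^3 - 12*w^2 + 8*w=n^2*(1 - 4*w) + n*(-12*w^2 + 3*w) - 8*w^3 - 2*w^2 + 5*w - 1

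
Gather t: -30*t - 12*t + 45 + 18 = 63 - 42*t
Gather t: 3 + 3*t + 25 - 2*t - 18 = t + 10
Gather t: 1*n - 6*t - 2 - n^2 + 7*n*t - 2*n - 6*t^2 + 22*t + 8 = -n^2 - n - 6*t^2 + t*(7*n + 16) + 6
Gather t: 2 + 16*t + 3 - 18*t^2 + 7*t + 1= -18*t^2 + 23*t + 6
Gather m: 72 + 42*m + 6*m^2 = 6*m^2 + 42*m + 72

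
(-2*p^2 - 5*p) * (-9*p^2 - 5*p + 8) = 18*p^4 + 55*p^3 + 9*p^2 - 40*p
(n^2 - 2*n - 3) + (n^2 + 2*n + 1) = 2*n^2 - 2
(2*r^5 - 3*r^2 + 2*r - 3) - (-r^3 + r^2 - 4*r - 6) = 2*r^5 + r^3 - 4*r^2 + 6*r + 3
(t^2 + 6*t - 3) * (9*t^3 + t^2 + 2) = 9*t^5 + 55*t^4 - 21*t^3 - t^2 + 12*t - 6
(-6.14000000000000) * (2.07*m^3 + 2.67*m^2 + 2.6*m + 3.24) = -12.7098*m^3 - 16.3938*m^2 - 15.964*m - 19.8936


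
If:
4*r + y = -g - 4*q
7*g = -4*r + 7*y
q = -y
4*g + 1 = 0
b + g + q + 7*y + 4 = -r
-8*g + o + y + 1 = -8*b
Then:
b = -41/32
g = -1/4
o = 61/8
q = 3/8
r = -7/32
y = -3/8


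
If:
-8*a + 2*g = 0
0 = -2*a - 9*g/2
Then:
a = 0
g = 0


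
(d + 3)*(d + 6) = d^2 + 9*d + 18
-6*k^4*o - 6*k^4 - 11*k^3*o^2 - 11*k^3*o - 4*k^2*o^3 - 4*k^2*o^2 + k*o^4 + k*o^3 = (-6*k + o)*(k + o)^2*(k*o + k)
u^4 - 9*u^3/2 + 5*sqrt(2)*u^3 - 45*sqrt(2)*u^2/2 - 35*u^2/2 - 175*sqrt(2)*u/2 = u*(u - 7)*(u + 5/2)*(u + 5*sqrt(2))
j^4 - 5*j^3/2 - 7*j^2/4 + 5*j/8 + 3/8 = (j - 3)*(j - 1/2)*(j + 1/2)^2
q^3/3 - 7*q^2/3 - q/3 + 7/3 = (q/3 + 1/3)*(q - 7)*(q - 1)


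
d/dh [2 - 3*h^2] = -6*h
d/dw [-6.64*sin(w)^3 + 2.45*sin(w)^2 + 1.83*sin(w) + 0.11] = (-19.92*sin(w)^2 + 4.9*sin(w) + 1.83)*cos(w)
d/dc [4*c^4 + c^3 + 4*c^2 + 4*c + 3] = 16*c^3 + 3*c^2 + 8*c + 4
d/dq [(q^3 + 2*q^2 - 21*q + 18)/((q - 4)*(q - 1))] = (q^2 - 8*q + 6)/(q^2 - 8*q + 16)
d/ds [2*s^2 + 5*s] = 4*s + 5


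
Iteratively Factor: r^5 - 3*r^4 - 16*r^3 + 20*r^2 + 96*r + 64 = (r - 4)*(r^4 + r^3 - 12*r^2 - 28*r - 16) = (r - 4)^2*(r^3 + 5*r^2 + 8*r + 4) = (r - 4)^2*(r + 2)*(r^2 + 3*r + 2) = (r - 4)^2*(r + 1)*(r + 2)*(r + 2)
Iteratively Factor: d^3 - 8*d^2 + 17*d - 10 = (d - 1)*(d^2 - 7*d + 10) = (d - 5)*(d - 1)*(d - 2)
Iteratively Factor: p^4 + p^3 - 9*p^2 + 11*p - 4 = (p + 4)*(p^3 - 3*p^2 + 3*p - 1) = (p - 1)*(p + 4)*(p^2 - 2*p + 1) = (p - 1)^2*(p + 4)*(p - 1)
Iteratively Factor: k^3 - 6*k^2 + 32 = (k - 4)*(k^2 - 2*k - 8) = (k - 4)*(k + 2)*(k - 4)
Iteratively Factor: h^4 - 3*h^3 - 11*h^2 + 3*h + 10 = (h + 2)*(h^3 - 5*h^2 - h + 5) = (h + 1)*(h + 2)*(h^2 - 6*h + 5) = (h - 1)*(h + 1)*(h + 2)*(h - 5)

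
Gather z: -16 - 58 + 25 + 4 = -45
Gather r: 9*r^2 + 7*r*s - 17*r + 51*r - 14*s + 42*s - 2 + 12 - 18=9*r^2 + r*(7*s + 34) + 28*s - 8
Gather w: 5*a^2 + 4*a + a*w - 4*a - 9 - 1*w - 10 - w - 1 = 5*a^2 + w*(a - 2) - 20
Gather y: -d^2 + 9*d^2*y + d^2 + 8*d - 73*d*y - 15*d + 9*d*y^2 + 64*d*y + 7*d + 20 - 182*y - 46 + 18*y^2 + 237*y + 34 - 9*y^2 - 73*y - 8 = y^2*(9*d + 9) + y*(9*d^2 - 9*d - 18)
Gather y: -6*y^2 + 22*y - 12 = -6*y^2 + 22*y - 12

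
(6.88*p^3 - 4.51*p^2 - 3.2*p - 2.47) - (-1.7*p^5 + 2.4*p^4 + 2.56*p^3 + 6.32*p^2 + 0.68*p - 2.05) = 1.7*p^5 - 2.4*p^4 + 4.32*p^3 - 10.83*p^2 - 3.88*p - 0.42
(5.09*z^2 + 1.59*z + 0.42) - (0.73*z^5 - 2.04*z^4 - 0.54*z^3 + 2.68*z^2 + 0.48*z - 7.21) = -0.73*z^5 + 2.04*z^4 + 0.54*z^3 + 2.41*z^2 + 1.11*z + 7.63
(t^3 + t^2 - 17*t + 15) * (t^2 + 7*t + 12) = t^5 + 8*t^4 + 2*t^3 - 92*t^2 - 99*t + 180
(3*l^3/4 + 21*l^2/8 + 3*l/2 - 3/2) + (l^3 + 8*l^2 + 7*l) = 7*l^3/4 + 85*l^2/8 + 17*l/2 - 3/2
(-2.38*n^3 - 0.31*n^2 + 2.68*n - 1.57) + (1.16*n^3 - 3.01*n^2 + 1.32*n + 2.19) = -1.22*n^3 - 3.32*n^2 + 4.0*n + 0.62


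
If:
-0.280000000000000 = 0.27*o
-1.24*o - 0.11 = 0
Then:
No Solution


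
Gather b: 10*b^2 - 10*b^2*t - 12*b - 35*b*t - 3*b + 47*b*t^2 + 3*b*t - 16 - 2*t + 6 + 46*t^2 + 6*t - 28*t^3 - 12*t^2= b^2*(10 - 10*t) + b*(47*t^2 - 32*t - 15) - 28*t^3 + 34*t^2 + 4*t - 10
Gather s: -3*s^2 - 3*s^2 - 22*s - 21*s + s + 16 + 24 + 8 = -6*s^2 - 42*s + 48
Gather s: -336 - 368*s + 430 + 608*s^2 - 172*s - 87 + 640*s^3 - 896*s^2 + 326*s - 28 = 640*s^3 - 288*s^2 - 214*s - 21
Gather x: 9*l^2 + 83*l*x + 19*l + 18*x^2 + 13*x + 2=9*l^2 + 19*l + 18*x^2 + x*(83*l + 13) + 2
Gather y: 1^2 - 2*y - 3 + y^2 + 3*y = y^2 + y - 2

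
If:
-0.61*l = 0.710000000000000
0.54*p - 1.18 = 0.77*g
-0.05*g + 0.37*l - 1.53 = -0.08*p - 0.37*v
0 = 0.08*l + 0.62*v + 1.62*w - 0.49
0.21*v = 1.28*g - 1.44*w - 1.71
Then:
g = 0.48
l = -1.16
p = 2.86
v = 4.74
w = -1.46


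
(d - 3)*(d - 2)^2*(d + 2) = d^4 - 5*d^3 + 2*d^2 + 20*d - 24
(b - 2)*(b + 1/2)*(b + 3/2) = b^3 - 13*b/4 - 3/2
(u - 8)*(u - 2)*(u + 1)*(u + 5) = u^4 - 4*u^3 - 39*u^2 + 46*u + 80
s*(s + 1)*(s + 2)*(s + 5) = s^4 + 8*s^3 + 17*s^2 + 10*s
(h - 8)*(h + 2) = h^2 - 6*h - 16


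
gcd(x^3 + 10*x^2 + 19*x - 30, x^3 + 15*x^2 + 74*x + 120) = x^2 + 11*x + 30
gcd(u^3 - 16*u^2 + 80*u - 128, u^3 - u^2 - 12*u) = u - 4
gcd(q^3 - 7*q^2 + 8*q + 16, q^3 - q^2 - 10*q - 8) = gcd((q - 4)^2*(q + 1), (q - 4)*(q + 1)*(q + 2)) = q^2 - 3*q - 4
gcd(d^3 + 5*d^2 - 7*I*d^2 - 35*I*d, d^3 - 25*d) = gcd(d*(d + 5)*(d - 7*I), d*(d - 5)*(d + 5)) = d^2 + 5*d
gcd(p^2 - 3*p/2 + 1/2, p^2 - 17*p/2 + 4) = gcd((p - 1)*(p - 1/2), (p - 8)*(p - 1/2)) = p - 1/2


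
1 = 1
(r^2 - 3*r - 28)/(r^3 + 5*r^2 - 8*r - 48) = (r - 7)/(r^2 + r - 12)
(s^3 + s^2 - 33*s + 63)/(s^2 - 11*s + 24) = (s^2 + 4*s - 21)/(s - 8)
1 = 1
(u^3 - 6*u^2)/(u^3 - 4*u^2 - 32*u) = u*(6 - u)/(-u^2 + 4*u + 32)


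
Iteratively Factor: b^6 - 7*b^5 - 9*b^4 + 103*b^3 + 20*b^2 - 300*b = (b - 5)*(b^5 - 2*b^4 - 19*b^3 + 8*b^2 + 60*b) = (b - 5)*(b - 2)*(b^4 - 19*b^2 - 30*b) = b*(b - 5)*(b - 2)*(b^3 - 19*b - 30) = b*(b - 5)*(b - 2)*(b + 2)*(b^2 - 2*b - 15) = b*(b - 5)*(b - 2)*(b + 2)*(b + 3)*(b - 5)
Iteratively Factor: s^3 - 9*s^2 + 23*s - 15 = (s - 1)*(s^2 - 8*s + 15) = (s - 3)*(s - 1)*(s - 5)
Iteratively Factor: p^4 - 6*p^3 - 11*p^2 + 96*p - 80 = (p - 5)*(p^3 - p^2 - 16*p + 16) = (p - 5)*(p + 4)*(p^2 - 5*p + 4) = (p - 5)*(p - 4)*(p + 4)*(p - 1)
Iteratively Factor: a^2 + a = (a + 1)*(a)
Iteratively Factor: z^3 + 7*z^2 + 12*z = (z + 3)*(z^2 + 4*z) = z*(z + 3)*(z + 4)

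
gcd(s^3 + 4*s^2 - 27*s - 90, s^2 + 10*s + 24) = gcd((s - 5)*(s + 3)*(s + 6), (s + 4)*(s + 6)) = s + 6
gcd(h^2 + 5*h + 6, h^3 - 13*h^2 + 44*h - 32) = 1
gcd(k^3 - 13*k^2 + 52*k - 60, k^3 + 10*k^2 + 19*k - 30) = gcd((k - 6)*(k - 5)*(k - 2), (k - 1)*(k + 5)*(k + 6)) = 1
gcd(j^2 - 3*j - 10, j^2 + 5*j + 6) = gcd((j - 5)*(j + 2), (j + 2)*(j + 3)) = j + 2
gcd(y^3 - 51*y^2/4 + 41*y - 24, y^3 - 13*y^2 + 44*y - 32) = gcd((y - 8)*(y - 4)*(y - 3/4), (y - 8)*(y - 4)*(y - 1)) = y^2 - 12*y + 32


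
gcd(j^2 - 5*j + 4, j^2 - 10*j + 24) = j - 4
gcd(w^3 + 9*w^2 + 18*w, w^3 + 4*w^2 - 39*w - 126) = w + 3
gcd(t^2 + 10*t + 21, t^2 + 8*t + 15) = t + 3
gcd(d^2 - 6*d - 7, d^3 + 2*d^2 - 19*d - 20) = d + 1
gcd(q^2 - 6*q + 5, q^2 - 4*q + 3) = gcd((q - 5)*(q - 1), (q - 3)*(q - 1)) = q - 1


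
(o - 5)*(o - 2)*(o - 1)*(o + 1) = o^4 - 7*o^3 + 9*o^2 + 7*o - 10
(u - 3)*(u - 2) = u^2 - 5*u + 6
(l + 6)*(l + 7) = l^2 + 13*l + 42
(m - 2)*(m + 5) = m^2 + 3*m - 10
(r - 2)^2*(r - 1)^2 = r^4 - 6*r^3 + 13*r^2 - 12*r + 4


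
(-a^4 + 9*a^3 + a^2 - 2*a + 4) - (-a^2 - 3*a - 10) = -a^4 + 9*a^3 + 2*a^2 + a + 14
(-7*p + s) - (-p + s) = -6*p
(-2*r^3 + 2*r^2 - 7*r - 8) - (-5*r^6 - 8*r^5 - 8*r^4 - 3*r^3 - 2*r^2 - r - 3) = 5*r^6 + 8*r^5 + 8*r^4 + r^3 + 4*r^2 - 6*r - 5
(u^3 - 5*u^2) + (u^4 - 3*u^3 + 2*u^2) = u^4 - 2*u^3 - 3*u^2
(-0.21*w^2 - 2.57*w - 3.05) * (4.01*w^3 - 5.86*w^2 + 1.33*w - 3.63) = -0.8421*w^5 - 9.0751*w^4 + 2.5504*w^3 + 15.2172*w^2 + 5.2726*w + 11.0715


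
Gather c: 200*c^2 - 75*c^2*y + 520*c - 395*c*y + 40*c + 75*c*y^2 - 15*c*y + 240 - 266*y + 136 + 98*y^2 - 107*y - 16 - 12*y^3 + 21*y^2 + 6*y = c^2*(200 - 75*y) + c*(75*y^2 - 410*y + 560) - 12*y^3 + 119*y^2 - 367*y + 360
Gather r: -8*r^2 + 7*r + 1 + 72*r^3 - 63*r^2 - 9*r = 72*r^3 - 71*r^2 - 2*r + 1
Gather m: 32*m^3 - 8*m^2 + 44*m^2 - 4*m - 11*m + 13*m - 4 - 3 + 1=32*m^3 + 36*m^2 - 2*m - 6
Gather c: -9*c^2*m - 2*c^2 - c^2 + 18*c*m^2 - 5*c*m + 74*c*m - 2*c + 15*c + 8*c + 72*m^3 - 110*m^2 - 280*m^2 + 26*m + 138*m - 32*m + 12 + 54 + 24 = c^2*(-9*m - 3) + c*(18*m^2 + 69*m + 21) + 72*m^3 - 390*m^2 + 132*m + 90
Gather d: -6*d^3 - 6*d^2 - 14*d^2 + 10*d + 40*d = -6*d^3 - 20*d^2 + 50*d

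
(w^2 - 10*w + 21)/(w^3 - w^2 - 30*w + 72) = (w - 7)/(w^2 + 2*w - 24)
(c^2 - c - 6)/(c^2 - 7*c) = (c^2 - c - 6)/(c*(c - 7))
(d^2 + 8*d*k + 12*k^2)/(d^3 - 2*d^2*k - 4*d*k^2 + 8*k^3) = (d + 6*k)/(d^2 - 4*d*k + 4*k^2)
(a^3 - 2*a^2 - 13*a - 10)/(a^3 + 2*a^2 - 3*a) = (a^3 - 2*a^2 - 13*a - 10)/(a*(a^2 + 2*a - 3))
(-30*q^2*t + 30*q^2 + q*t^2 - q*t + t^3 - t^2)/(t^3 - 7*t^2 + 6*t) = (-30*q^2 + q*t + t^2)/(t*(t - 6))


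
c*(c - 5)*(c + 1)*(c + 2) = c^4 - 2*c^3 - 13*c^2 - 10*c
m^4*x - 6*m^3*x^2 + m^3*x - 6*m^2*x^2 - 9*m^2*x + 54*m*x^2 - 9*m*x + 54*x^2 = (m - 3)*(m + 3)*(m - 6*x)*(m*x + x)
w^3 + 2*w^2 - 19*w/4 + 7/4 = (w - 1)*(w - 1/2)*(w + 7/2)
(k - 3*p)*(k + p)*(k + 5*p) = k^3 + 3*k^2*p - 13*k*p^2 - 15*p^3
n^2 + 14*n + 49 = (n + 7)^2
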